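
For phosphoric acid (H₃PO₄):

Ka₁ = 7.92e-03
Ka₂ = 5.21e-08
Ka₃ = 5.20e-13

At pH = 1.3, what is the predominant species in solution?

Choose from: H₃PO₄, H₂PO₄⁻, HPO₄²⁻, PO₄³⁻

pKa₁ = 2.10, pKa₂ = 7.28, pKa₃ = 12.28. For a polyprotic acid the predominant species crosses at each pKa: below pKa_n the protonated form dominates, above it the deprotonated form does. At pH = 1.3, the predominant species is H₃PO₄.

H₃PO₄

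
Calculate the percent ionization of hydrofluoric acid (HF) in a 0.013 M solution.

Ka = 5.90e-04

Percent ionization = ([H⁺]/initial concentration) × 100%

Using Ka equilibrium: x² + Ka×x - Ka×C = 0. Solving: [H⁺] = 2.4901e-03. Percent = (2.4901e-03/0.013) × 100

Percent ionization = 19.2%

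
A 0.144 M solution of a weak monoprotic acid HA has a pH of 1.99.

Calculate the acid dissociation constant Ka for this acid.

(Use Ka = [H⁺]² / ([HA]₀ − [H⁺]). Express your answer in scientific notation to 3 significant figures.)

[H⁺] = 10^(−pH) = 10^(−1.99) = 1.023e-02 M. For HA ⇌ H⁺ + A⁻, Ka = [H⁺][A⁻]/[HA] = [H⁺]² / ([HA]₀ − [H⁺]) = (1.023e-02)² / (0.144 − 1.023e-02) = 7.83e-04.

K_a = 7.83e-04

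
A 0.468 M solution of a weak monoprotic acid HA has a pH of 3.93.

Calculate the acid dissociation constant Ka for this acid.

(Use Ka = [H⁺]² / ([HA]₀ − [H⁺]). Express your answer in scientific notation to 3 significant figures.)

[H⁺] = 10^(−pH) = 10^(−3.93) = 1.175e-04 M. For HA ⇌ H⁺ + A⁻, Ka = [H⁺][A⁻]/[HA] = [H⁺]² / ([HA]₀ − [H⁺]) = (1.175e-04)² / (0.468 − 1.175e-04) = 2.95e-08.

K_a = 2.95e-08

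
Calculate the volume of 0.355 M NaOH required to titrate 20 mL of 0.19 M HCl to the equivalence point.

At equivalence: moles acid = moles base. moles HCl = 0.19 × 20/1000 = 0.0038 mol. V_base = moles / 0.355 × 1000 = 10.7 mL.

V_{base} = 10.7 mL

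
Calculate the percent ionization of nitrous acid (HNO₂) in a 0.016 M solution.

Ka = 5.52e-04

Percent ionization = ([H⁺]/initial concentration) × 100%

Using Ka equilibrium: x² + Ka×x - Ka×C = 0. Solving: [H⁺] = 2.7087e-03. Percent = (2.7087e-03/0.016) × 100

Percent ionization = 16.9%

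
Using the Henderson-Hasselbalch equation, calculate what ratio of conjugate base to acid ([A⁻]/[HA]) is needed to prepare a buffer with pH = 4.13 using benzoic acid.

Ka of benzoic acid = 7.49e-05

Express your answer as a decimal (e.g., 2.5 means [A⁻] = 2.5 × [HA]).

pKa = -log(7.49e-05) = 4.1255. pH = pKa + log([A⁻]/[HA]), so log([A⁻]/[HA]) = pH − pKa = 4.13 − 4.1255 = 0.0045. [A⁻]/[HA] = 10^(0.0045) = 1.01

[A⁻]/[HA] = 1.01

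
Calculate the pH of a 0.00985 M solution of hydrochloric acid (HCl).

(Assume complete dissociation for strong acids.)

[H⁺] = 0.00985 M for strong acid. pH = -log[H⁺] = -log(0.00985)

pH = 2.01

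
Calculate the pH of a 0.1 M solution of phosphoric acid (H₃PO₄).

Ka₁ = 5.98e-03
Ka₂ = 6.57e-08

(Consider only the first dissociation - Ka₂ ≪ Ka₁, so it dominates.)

First dissociation dominates. From Ka₁ = [H⁺][HA⁻]/[H₂A], x² + Ka₁·x − Ka₁·C = 0 with C = 0.1 M and Ka₁ = 5.98e-03. Solving: [H⁺] = (−Ka₁ + √(Ka₁² + 4·Ka₁·C)) / 2 = 2.1646e-02 M. pH = -log(2.1646e-02) = 1.66.

pH = 1.66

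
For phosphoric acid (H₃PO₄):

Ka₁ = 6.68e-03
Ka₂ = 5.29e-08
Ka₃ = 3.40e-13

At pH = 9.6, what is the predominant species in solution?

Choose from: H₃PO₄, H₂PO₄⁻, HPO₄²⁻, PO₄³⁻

pKa₁ = 2.18, pKa₂ = 7.28, pKa₃ = 12.47. For a polyprotic acid the predominant species crosses at each pKa: below pKa_n the protonated form dominates, above it the deprotonated form does. At pH = 9.6, the predominant species is HPO₄²⁻.

HPO₄²⁻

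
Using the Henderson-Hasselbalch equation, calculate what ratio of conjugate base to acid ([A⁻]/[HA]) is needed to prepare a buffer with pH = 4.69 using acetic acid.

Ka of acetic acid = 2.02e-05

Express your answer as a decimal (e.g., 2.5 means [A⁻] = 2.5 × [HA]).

pKa = -log(2.02e-05) = 4.6946. pH = pKa + log([A⁻]/[HA]), so log([A⁻]/[HA]) = pH − pKa = 4.69 − 4.6946 = -0.0046. [A⁻]/[HA] = 10^(-0.0046) = 0.989

[A⁻]/[HA] = 0.989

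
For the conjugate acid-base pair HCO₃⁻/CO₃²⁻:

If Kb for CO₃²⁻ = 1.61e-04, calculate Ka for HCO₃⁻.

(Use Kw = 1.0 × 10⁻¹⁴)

For a conjugate pair Ka × Kb = Kw, so Ka = Kw/Kb = 1.0 × 10⁻¹⁴ / 1.61e-04 = 6.21e-11.

K_a = 6.21e-11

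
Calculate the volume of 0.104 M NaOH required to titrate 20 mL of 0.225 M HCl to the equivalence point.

At equivalence: moles acid = moles base. moles HCl = 0.225 × 20/1000 = 0.0045 mol. V_base = moles / 0.104 × 1000 = 43.3 mL.

V_{base} = 43.3 mL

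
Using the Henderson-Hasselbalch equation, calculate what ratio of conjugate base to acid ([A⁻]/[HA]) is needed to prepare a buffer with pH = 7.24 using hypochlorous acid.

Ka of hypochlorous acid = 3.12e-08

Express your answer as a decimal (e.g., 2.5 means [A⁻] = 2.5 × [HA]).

pKa = -log(3.12e-08) = 7.5058. pH = pKa + log([A⁻]/[HA]), so log([A⁻]/[HA]) = pH − pKa = 7.24 − 7.5058 = -0.2658. [A⁻]/[HA] = 10^(-0.2658) = 0.542

[A⁻]/[HA] = 0.542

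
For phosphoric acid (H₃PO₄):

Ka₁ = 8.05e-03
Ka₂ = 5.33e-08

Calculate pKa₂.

pKa₂ = -log(Ka₂) = -log(5.33e-08) = 7.27.

pK_{a2} = 7.27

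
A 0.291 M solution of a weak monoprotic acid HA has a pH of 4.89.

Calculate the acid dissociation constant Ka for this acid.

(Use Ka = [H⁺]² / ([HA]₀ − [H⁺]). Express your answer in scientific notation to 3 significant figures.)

[H⁺] = 10^(−pH) = 10^(−4.89) = 1.288e-05 M. For HA ⇌ H⁺ + A⁻, Ka = [H⁺][A⁻]/[HA] = [H⁺]² / ([HA]₀ − [H⁺]) = (1.288e-05)² / (0.291 − 1.288e-05) = 5.70e-10.

K_a = 5.70e-10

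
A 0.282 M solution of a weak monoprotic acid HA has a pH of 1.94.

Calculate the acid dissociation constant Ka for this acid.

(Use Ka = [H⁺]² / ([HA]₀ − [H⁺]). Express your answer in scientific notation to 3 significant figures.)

[H⁺] = 10^(−pH) = 10^(−1.94) = 1.148e-02 M. For HA ⇌ H⁺ + A⁻, Ka = [H⁺][A⁻]/[HA] = [H⁺]² / ([HA]₀ − [H⁺]) = (1.148e-02)² / (0.282 − 1.148e-02) = 4.87e-04.

K_a = 4.87e-04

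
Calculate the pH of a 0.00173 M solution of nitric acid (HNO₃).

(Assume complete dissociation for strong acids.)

[H⁺] = 0.00173 M for strong acid. pH = -log[H⁺] = -log(0.00173)

pH = 2.76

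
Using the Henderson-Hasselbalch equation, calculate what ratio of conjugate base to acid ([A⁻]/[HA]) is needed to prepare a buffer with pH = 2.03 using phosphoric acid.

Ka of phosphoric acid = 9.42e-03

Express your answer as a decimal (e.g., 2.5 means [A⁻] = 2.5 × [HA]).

pKa = -log(9.42e-03) = 2.0259. pH = pKa + log([A⁻]/[HA]), so log([A⁻]/[HA]) = pH − pKa = 2.03 − 2.0259 = 0.0041. [A⁻]/[HA] = 10^(0.0041) = 1.01

[A⁻]/[HA] = 1.01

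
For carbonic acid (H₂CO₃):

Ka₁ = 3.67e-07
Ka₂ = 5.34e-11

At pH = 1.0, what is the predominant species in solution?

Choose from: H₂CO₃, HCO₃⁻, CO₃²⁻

pKa₁ = 6.44, pKa₂ = 10.27. For a polyprotic acid the predominant species crosses at each pKa: below pKa_n the protonated form dominates, above it the deprotonated form does. At pH = 1.0, the predominant species is H₂CO₃.

H₂CO₃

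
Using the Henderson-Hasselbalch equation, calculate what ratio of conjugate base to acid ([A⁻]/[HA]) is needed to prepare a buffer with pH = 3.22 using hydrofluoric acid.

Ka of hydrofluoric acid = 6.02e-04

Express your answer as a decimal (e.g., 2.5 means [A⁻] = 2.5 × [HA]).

pKa = -log(6.02e-04) = 3.2204. pH = pKa + log([A⁻]/[HA]), so log([A⁻]/[HA]) = pH − pKa = 3.22 − 3.2204 = -0.0004. [A⁻]/[HA] = 10^(-0.0004) = 0.999

[A⁻]/[HA] = 0.999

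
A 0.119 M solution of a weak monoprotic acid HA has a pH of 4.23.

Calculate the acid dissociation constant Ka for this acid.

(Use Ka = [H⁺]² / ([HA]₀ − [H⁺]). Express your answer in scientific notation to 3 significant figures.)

[H⁺] = 10^(−pH) = 10^(−4.23) = 5.888e-05 M. For HA ⇌ H⁺ + A⁻, Ka = [H⁺][A⁻]/[HA] = [H⁺]² / ([HA]₀ − [H⁺]) = (5.888e-05)² / (0.119 − 5.888e-05) = 2.92e-08.

K_a = 2.92e-08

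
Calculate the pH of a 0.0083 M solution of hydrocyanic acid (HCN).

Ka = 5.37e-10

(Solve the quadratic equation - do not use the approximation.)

x² + Ka×x - Ka×C = 0. Using quadratic formula: [H⁺] = 2.1109e-06

pH = 5.68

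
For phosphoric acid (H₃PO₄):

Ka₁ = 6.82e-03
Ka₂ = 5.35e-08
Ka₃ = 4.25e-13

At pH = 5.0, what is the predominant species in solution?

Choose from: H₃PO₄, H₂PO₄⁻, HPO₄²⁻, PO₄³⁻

pKa₁ = 2.17, pKa₂ = 7.27, pKa₃ = 12.37. For a polyprotic acid the predominant species crosses at each pKa: below pKa_n the protonated form dominates, above it the deprotonated form does. At pH = 5.0, the predominant species is H₂PO₄⁻.

H₂PO₄⁻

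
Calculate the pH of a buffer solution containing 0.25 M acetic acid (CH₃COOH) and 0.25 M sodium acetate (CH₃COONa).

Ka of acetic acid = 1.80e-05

pKa = -log(1.80e-05) = 4.74. pH = pKa + log([A⁻]/[HA]) = 4.74 + log(0.25/0.25)

pH = 4.74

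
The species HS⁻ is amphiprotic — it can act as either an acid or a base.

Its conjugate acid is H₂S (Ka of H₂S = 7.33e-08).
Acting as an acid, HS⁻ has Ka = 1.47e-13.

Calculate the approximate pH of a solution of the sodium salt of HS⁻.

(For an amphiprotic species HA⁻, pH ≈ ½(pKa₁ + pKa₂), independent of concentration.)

pKa₁ = -log(7.33e-08) = 7.13; pKa₂ = -log(1.47e-13) = 12.83. For an amphiprotic species, pH ≈ ½(pKa₁ + pKa₂) = ½(7.13 + 12.83) = 9.98.

pH = 9.98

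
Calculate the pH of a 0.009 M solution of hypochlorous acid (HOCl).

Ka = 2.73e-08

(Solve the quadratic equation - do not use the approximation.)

x² + Ka×x - Ka×C = 0. Using quadratic formula: [H⁺] = 1.5661e-05

pH = 4.81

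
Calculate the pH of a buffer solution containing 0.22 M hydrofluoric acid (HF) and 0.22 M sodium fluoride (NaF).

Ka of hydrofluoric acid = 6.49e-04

pKa = -log(6.49e-04) = 3.19. pH = pKa + log([A⁻]/[HA]) = 3.19 + log(0.22/0.22)

pH = 3.19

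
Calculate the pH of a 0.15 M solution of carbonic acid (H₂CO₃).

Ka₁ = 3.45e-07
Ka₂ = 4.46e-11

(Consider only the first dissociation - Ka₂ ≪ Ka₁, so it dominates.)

First dissociation dominates. From Ka₁ = [H⁺][HA⁻]/[H₂A], x² + Ka₁·x − Ka₁·C = 0 with C = 0.15 M and Ka₁ = 3.45e-07. Solving: [H⁺] = (−Ka₁ + √(Ka₁² + 4·Ka₁·C)) / 2 = 2.2731e-04 M. pH = -log(2.2731e-04) = 3.64.

pH = 3.64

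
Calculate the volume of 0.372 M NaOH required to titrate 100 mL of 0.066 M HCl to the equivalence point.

At equivalence: moles acid = moles base. moles HCl = 0.066 × 100/1000 = 0.0066 mol. V_base = moles / 0.372 × 1000 = 17.7 mL.

V_{base} = 17.7 mL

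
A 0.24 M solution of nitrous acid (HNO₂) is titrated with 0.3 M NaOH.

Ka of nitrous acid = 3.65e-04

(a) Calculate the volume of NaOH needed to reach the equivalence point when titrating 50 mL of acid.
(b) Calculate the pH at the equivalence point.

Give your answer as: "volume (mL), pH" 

moles acid = 0.24 × 50/1000 = 0.012 mol; V_base = moles/0.3 × 1000 = 40.0 mL. At equivalence only the conjugate base is present: [A⁻] = 0.012/0.090 = 1.3333e-01 M. Kb = Kw/Ka = 2.74e-11; [OH⁻] = √(Kb × [A⁻]) = 1.9113e-06; pOH = 5.72; pH = 14 - pOH = 8.28.

V = 40.0 mL, pH = 8.28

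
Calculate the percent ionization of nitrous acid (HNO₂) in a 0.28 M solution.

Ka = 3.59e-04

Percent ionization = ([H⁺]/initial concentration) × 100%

Using Ka equilibrium: x² + Ka×x - Ka×C = 0. Solving: [H⁺] = 9.8481e-03. Percent = (9.8481e-03/0.28) × 100

Percent ionization = 3.52%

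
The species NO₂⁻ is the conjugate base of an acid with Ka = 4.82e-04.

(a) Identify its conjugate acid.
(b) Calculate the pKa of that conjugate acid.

(a) The conjugate acid is formed by adding one H⁺ to NO₂⁻, giving HNO₂. (b) pKa = -log(Ka) = -log(4.82e-04) = 3.32.

Conjugate acid: HNO₂; pK_a = 3.32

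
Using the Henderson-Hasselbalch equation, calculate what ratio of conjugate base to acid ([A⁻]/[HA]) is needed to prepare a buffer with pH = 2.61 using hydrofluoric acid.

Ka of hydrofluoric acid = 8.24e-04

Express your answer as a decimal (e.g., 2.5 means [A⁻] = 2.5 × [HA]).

pKa = -log(8.24e-04) = 3.0841. pH = pKa + log([A⁻]/[HA]), so log([A⁻]/[HA]) = pH − pKa = 2.61 − 3.0841 = -0.4741. [A⁻]/[HA] = 10^(-0.4741) = 0.336

[A⁻]/[HA] = 0.336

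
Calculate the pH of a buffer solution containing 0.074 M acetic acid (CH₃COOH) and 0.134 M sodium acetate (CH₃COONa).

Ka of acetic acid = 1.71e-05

pKa = -log(1.71e-05) = 4.77. pH = pKa + log([A⁻]/[HA]) = 4.77 + log(0.134/0.074)

pH = 5.02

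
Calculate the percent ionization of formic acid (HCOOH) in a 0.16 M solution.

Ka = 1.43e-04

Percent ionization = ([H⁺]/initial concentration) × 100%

Using Ka equilibrium: x² + Ka×x - Ka×C = 0. Solving: [H⁺] = 4.7123e-03. Percent = (4.7123e-03/0.16) × 100

Percent ionization = 2.95%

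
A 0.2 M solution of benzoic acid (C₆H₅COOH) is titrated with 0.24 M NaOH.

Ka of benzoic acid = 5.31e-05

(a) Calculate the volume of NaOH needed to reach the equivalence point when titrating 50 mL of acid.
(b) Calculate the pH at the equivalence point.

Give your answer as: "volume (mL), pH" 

moles acid = 0.2 × 50/1000 = 0.01 mol; V_base = moles/0.24 × 1000 = 41.7 mL. At equivalence only the conjugate base is present: [A⁻] = 0.01/0.092 = 1.0909e-01 M. Kb = Kw/Ka = 1.88e-10; [OH⁻] = √(Kb × [A⁻]) = 4.5326e-06; pOH = 5.34; pH = 14 - pOH = 8.66.

V = 41.7 mL, pH = 8.66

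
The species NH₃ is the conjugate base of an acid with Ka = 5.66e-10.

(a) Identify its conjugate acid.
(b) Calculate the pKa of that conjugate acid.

(a) The conjugate acid is formed by adding one H⁺ to NH₃, giving NH₄⁺. (b) pKa = -log(Ka) = -log(5.66e-10) = 9.25.

Conjugate acid: NH₄⁺; pK_a = 9.25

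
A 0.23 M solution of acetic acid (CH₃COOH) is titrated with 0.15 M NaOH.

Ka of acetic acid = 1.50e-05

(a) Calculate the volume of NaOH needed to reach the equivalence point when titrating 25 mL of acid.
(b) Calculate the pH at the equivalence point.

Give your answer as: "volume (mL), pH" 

moles acid = 0.23 × 25/1000 = 0.00575 mol; V_base = moles/0.15 × 1000 = 38.3 mL. At equivalence only the conjugate base is present: [A⁻] = 0.00575/0.063 = 9.0789e-02 M. Kb = Kw/Ka = 6.67e-10; [OH⁻] = √(Kb × [A⁻]) = 7.7799e-06; pOH = 5.11; pH = 14 - pOH = 8.89.

V = 38.3 mL, pH = 8.89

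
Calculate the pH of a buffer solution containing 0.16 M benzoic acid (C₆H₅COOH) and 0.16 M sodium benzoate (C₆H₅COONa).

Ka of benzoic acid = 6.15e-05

pKa = -log(6.15e-05) = 4.21. pH = pKa + log([A⁻]/[HA]) = 4.21 + log(0.16/0.16)

pH = 4.21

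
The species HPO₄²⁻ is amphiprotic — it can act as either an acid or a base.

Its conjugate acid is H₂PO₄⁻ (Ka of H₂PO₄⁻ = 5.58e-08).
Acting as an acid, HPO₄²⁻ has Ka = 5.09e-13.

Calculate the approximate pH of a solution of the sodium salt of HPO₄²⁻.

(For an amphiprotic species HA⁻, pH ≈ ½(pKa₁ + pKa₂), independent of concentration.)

pKa₁ = -log(5.58e-08) = 7.25; pKa₂ = -log(5.09e-13) = 12.29. For an amphiprotic species, pH ≈ ½(pKa₁ + pKa₂) = ½(7.25 + 12.29) = 9.77.

pH = 9.77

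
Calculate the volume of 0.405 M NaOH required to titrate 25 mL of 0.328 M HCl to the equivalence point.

At equivalence: moles acid = moles base. moles HCl = 0.328 × 25/1000 = 0.0082 mol. V_base = moles / 0.405 × 1000 = 20.2 mL.

V_{base} = 20.2 mL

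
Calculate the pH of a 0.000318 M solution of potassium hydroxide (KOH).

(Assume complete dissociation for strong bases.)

[OH⁻] = 0.000318 M for strong base. pOH = -log[OH⁻] = 3.50, pH = 14 - pOH

pH = 10.50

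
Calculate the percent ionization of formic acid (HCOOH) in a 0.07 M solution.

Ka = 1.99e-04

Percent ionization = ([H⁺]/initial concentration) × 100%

Using Ka equilibrium: x² + Ka×x - Ka×C = 0. Solving: [H⁺] = 3.6341e-03. Percent = (3.6341e-03/0.07) × 100

Percent ionization = 5.19%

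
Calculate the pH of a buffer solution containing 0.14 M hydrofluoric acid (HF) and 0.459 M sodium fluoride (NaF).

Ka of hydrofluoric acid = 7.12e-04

pKa = -log(7.12e-04) = 3.15. pH = pKa + log([A⁻]/[HA]) = 3.15 + log(0.459/0.14)

pH = 3.66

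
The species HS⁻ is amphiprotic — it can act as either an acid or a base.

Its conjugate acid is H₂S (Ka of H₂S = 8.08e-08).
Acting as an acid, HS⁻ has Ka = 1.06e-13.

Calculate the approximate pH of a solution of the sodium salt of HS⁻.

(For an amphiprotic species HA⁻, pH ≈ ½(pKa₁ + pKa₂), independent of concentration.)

pKa₁ = -log(8.08e-08) = 7.09; pKa₂ = -log(1.06e-13) = 12.97. For an amphiprotic species, pH ≈ ½(pKa₁ + pKa₂) = ½(7.09 + 12.97) = 10.03.

pH = 10.03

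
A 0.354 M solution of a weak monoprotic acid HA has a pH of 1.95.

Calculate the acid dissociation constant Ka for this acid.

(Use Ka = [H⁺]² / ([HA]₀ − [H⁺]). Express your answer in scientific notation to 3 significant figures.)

[H⁺] = 10^(−pH) = 10^(−1.95) = 1.122e-02 M. For HA ⇌ H⁺ + A⁻, Ka = [H⁺][A⁻]/[HA] = [H⁺]² / ([HA]₀ − [H⁺]) = (1.122e-02)² / (0.354 − 1.122e-02) = 3.67e-04.

K_a = 3.67e-04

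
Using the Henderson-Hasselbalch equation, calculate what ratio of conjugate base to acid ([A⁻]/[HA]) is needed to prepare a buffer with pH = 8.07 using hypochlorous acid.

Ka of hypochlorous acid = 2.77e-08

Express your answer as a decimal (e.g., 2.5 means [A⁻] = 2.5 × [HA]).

pKa = -log(2.77e-08) = 7.5575. pH = pKa + log([A⁻]/[HA]), so log([A⁻]/[HA]) = pH − pKa = 8.07 − 7.5575 = 0.5125. [A⁻]/[HA] = 10^(0.5125) = 3.25

[A⁻]/[HA] = 3.25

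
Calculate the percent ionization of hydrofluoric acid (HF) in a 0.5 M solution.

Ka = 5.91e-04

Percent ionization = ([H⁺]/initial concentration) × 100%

Using Ka equilibrium: x² + Ka×x - Ka×C = 0. Solving: [H⁺] = 1.6897e-02. Percent = (1.6897e-02/0.5) × 100

Percent ionization = 3.38%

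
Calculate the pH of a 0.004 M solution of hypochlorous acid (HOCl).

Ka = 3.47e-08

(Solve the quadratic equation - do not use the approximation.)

x² + Ka×x - Ka×C = 0. Using quadratic formula: [H⁺] = 1.1764e-05

pH = 4.93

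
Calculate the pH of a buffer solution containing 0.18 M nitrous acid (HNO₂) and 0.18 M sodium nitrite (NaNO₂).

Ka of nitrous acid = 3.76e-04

pKa = -log(3.76e-04) = 3.42. pH = pKa + log([A⁻]/[HA]) = 3.42 + log(0.18/0.18)

pH = 3.42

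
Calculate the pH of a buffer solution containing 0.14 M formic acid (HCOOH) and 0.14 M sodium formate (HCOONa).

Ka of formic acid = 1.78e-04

pKa = -log(1.78e-04) = 3.75. pH = pKa + log([A⁻]/[HA]) = 3.75 + log(0.14/0.14)

pH = 3.75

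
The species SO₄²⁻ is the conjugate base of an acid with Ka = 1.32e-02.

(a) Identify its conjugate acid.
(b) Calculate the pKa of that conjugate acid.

(a) The conjugate acid is formed by adding one H⁺ to SO₄²⁻, giving HSO₄⁻. (b) pKa = -log(Ka) = -log(1.32e-02) = 1.88.

Conjugate acid: HSO₄⁻; pK_a = 1.88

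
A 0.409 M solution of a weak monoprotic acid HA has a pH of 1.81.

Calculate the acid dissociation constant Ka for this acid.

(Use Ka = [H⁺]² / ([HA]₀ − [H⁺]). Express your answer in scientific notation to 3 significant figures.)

[H⁺] = 10^(−pH) = 10^(−1.81) = 1.549e-02 M. For HA ⇌ H⁺ + A⁻, Ka = [H⁺][A⁻]/[HA] = [H⁺]² / ([HA]₀ − [H⁺]) = (1.549e-02)² / (0.409 − 1.549e-02) = 6.10e-04.

K_a = 6.10e-04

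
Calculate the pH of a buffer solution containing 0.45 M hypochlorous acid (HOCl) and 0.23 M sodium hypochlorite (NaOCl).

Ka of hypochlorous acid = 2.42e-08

pKa = -log(2.42e-08) = 7.62. pH = pKa + log([A⁻]/[HA]) = 7.62 + log(0.23/0.45)

pH = 7.32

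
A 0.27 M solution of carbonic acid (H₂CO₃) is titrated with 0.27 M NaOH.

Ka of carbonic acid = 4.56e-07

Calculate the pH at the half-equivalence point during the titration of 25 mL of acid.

At half-equivalence [HA] = [A⁻], so Henderson-Hasselbalch gives pH = pKa = -log(4.56e-07) = 6.34.

pH = pKa = 6.34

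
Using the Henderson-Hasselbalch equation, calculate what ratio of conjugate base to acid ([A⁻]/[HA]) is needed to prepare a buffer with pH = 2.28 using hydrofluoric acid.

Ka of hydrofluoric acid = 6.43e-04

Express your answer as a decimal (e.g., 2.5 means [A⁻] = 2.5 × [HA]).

pKa = -log(6.43e-04) = 3.1918. pH = pKa + log([A⁻]/[HA]), so log([A⁻]/[HA]) = pH − pKa = 2.28 − 3.1918 = -0.9118. [A⁻]/[HA] = 10^(-0.9118) = 0.123

[A⁻]/[HA] = 0.123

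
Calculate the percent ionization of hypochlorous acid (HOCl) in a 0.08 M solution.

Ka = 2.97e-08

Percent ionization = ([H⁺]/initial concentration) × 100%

Using Ka equilibrium: x² + Ka×x - Ka×C = 0. Solving: [H⁺] = 4.8729e-05. Percent = (4.8729e-05/0.08) × 100

Percent ionization = 0.0609%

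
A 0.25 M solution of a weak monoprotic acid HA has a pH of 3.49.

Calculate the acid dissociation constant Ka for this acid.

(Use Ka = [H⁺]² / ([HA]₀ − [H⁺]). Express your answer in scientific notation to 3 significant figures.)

[H⁺] = 10^(−pH) = 10^(−3.49) = 3.236e-04 M. For HA ⇌ H⁺ + A⁻, Ka = [H⁺][A⁻]/[HA] = [H⁺]² / ([HA]₀ − [H⁺]) = (3.236e-04)² / (0.25 − 3.236e-04) = 4.19e-07.

K_a = 4.19e-07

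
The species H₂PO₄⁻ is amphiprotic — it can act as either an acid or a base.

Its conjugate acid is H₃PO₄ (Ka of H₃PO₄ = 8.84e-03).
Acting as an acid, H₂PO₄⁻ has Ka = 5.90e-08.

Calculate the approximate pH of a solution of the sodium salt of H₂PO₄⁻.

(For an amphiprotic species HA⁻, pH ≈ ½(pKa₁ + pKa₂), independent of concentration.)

pKa₁ = -log(8.84e-03) = 2.05; pKa₂ = -log(5.90e-08) = 7.23. For an amphiprotic species, pH ≈ ½(pKa₁ + pKa₂) = ½(2.05 + 7.23) = 4.64.

pH = 4.64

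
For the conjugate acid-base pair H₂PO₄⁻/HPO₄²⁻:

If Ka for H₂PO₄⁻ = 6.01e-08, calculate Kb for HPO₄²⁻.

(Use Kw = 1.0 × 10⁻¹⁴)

For a conjugate pair Ka × Kb = Kw, so Kb = Kw/Ka = 1.0 × 10⁻¹⁴ / 6.01e-08 = 1.66e-07.

K_b = 1.66e-07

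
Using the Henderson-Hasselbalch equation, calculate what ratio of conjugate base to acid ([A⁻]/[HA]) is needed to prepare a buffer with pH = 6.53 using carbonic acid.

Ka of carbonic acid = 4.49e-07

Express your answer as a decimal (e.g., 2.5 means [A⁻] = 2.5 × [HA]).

pKa = -log(4.49e-07) = 6.3478. pH = pKa + log([A⁻]/[HA]), so log([A⁻]/[HA]) = pH − pKa = 6.53 − 6.3478 = 0.1822. [A⁻]/[HA] = 10^(0.1822) = 1.52

[A⁻]/[HA] = 1.52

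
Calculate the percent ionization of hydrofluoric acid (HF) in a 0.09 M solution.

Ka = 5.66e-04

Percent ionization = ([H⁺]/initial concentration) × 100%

Using Ka equilibrium: x² + Ka×x - Ka×C = 0. Solving: [H⁺] = 6.8598e-03. Percent = (6.8598e-03/0.09) × 100

Percent ionization = 7.62%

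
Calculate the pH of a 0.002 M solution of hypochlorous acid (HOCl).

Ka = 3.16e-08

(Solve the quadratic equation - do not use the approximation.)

x² + Ka×x - Ka×C = 0. Using quadratic formula: [H⁺] = 7.9341e-06

pH = 5.10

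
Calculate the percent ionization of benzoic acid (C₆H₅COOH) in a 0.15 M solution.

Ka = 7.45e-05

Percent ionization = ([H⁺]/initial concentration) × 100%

Using Ka equilibrium: x² + Ka×x - Ka×C = 0. Solving: [H⁺] = 3.3059e-03. Percent = (3.3059e-03/0.15) × 100

Percent ionization = 2.2%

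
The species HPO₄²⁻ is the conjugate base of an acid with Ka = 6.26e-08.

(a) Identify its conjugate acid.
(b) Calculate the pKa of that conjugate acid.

(a) The conjugate acid is formed by adding one H⁺ to HPO₄²⁻, giving H₂PO₄⁻. (b) pKa = -log(Ka) = -log(6.26e-08) = 7.20.

Conjugate acid: H₂PO₄⁻; pK_a = 7.20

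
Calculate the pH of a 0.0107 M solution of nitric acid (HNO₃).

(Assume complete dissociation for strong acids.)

[H⁺] = 0.0107 M for strong acid. pH = -log[H⁺] = -log(0.0107)

pH = 1.97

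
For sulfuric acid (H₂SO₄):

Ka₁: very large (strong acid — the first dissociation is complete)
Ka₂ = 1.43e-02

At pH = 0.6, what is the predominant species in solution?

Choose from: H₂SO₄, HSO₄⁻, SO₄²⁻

The first dissociation is complete, so H₂SO₄ itself is never the predominant species in water; pKa₂ = -log(1.43e-02) = 1.84. For a polyprotic acid the predominant species crosses at each pKa: below pKa_n the protonated form dominates, above it the deprotonated form does. At pH = 0.6, the predominant species is HSO₄⁻.

HSO₄⁻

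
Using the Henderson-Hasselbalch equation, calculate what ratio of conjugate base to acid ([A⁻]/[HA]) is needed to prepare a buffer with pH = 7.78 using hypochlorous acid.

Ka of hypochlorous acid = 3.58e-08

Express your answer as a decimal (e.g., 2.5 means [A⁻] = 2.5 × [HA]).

pKa = -log(3.58e-08) = 7.4461. pH = pKa + log([A⁻]/[HA]), so log([A⁻]/[HA]) = pH − pKa = 7.78 − 7.4461 = 0.3339. [A⁻]/[HA] = 10^(0.3339) = 2.16

[A⁻]/[HA] = 2.16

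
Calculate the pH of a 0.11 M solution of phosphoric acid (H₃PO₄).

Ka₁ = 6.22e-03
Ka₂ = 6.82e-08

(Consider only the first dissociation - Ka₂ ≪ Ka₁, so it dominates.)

First dissociation dominates. From Ka₁ = [H⁺][HA⁻]/[H₂A], x² + Ka₁·x − Ka₁·C = 0 with C = 0.11 M and Ka₁ = 6.22e-03. Solving: [H⁺] = (−Ka₁ + √(Ka₁² + 4·Ka₁·C)) / 2 = 2.3231e-02 M. pH = -log(2.3231e-02) = 1.63.

pH = 1.63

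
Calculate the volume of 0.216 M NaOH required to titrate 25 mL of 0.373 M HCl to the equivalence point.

At equivalence: moles acid = moles base. moles HCl = 0.373 × 25/1000 = 0.009325 mol. V_base = moles / 0.216 × 1000 = 43.2 mL.

V_{base} = 43.2 mL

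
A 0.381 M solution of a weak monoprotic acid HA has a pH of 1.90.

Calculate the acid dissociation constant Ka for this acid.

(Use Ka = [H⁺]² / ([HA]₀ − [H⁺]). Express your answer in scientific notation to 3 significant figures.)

[H⁺] = 10^(−pH) = 10^(−1.90) = 1.259e-02 M. For HA ⇌ H⁺ + A⁻, Ka = [H⁺][A⁻]/[HA] = [H⁺]² / ([HA]₀ − [H⁺]) = (1.259e-02)² / (0.381 − 1.259e-02) = 4.30e-04.

K_a = 4.30e-04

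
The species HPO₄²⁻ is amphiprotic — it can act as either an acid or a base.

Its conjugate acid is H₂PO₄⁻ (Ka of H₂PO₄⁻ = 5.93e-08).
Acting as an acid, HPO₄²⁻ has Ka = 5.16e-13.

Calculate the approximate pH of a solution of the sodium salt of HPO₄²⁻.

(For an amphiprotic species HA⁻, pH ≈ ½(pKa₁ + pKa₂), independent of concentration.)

pKa₁ = -log(5.93e-08) = 7.23; pKa₂ = -log(5.16e-13) = 12.29. For an amphiprotic species, pH ≈ ½(pKa₁ + pKa₂) = ½(7.23 + 12.29) = 9.76.

pH = 9.76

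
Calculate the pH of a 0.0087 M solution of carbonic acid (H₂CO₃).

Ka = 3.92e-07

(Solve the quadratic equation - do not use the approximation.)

x² + Ka×x - Ka×C = 0. Using quadratic formula: [H⁺] = 5.8203e-05

pH = 4.24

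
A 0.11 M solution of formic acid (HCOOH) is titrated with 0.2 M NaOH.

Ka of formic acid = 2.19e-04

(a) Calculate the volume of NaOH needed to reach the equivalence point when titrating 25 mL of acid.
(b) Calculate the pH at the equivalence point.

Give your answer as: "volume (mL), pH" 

moles acid = 0.11 × 25/1000 = 0.00275 mol; V_base = moles/0.2 × 1000 = 13.7 mL. At equivalence only the conjugate base is present: [A⁻] = 0.00275/0.039 = 7.0968e-02 M. Kb = Kw/Ka = 4.57e-11; [OH⁻] = √(Kb × [A⁻]) = 1.8001e-06; pOH = 5.74; pH = 14 - pOH = 8.26.

V = 13.7 mL, pH = 8.26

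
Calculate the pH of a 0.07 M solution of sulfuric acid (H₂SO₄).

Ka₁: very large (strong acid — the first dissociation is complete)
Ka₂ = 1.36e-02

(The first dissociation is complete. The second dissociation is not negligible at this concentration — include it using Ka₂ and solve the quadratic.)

First dissociation is complete: [H⁺]₀ = [HSO₄⁻]₀ = C = 0.07 M. Second dissociation HSO₄⁻ ⇌ H⁺ + SO₄²⁻: let x = [SO₄²⁻]. Ka₂ = (C + x)·x / (C − x) = 1.36e-02 → x² + (C + Ka₂)·x − Ka₂·C = 0 → x² + 0.08360·x − 9.520e-04 = 0. x = (−0.08360 + √(0.08360² + 4 × 9.520e-04)) / 2 = 1.0154e-02 M. [H⁺] = C + x = 0.07 + 1.0154e-02 = 8.0154e-02 M. pH = -log(8.0154e-02) = 1.10.

pH = 1.10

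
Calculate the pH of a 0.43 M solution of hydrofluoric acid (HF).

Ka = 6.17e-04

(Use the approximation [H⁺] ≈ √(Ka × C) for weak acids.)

[H⁺] = √(Ka × C) = √(6.17e-04 × 0.43) = 1.6288e-02. pH = -log(1.6288e-02)

pH = 1.79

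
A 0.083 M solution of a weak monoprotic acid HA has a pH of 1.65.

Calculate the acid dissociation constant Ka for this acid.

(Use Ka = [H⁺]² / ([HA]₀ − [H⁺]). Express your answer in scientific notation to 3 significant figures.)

[H⁺] = 10^(−pH) = 10^(−1.65) = 2.239e-02 M. For HA ⇌ H⁺ + A⁻, Ka = [H⁺][A⁻]/[HA] = [H⁺]² / ([HA]₀ − [H⁺]) = (2.239e-02)² / (0.083 − 2.239e-02) = 8.27e-03.

K_a = 8.27e-03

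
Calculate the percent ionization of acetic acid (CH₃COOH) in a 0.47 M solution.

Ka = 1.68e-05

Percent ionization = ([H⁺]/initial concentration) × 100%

Using Ka equilibrium: x² + Ka×x - Ka×C = 0. Solving: [H⁺] = 2.8016e-03. Percent = (2.8016e-03/0.47) × 100

Percent ionization = 0.596%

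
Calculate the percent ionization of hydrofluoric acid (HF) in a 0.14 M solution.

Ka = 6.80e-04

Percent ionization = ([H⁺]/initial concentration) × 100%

Using Ka equilibrium: x² + Ka×x - Ka×C = 0. Solving: [H⁺] = 9.4230e-03. Percent = (9.4230e-03/0.14) × 100

Percent ionization = 6.73%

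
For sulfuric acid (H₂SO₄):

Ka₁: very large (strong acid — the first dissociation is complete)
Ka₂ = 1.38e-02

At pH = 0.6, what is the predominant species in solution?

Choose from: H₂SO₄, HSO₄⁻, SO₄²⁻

The first dissociation is complete, so H₂SO₄ itself is never the predominant species in water; pKa₂ = -log(1.38e-02) = 1.86. For a polyprotic acid the predominant species crosses at each pKa: below pKa_n the protonated form dominates, above it the deprotonated form does. At pH = 0.6, the predominant species is HSO₄⁻.

HSO₄⁻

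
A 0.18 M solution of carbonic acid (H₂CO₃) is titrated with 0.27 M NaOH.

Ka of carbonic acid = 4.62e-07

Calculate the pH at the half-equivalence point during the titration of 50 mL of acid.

At half-equivalence [HA] = [A⁻], so Henderson-Hasselbalch gives pH = pKa = -log(4.62e-07) = 6.34.

pH = pKa = 6.34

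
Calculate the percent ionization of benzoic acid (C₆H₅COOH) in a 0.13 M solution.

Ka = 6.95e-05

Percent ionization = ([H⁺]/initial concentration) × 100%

Using Ka equilibrium: x² + Ka×x - Ka×C = 0. Solving: [H⁺] = 2.9713e-03. Percent = (2.9713e-03/0.13) × 100

Percent ionization = 2.29%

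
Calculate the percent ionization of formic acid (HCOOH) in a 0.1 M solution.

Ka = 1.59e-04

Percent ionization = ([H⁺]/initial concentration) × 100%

Using Ka equilibrium: x² + Ka×x - Ka×C = 0. Solving: [H⁺] = 3.9088e-03. Percent = (3.9088e-03/0.1) × 100

Percent ionization = 3.91%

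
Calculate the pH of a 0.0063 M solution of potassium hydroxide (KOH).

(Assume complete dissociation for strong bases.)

[OH⁻] = 0.0063 M for strong base. pOH = -log[OH⁻] = 2.20, pH = 14 - pOH

pH = 11.80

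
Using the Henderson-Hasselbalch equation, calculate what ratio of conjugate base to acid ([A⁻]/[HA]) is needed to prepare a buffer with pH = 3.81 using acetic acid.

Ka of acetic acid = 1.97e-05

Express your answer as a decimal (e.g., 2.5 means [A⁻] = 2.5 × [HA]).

pKa = -log(1.97e-05) = 4.7055. pH = pKa + log([A⁻]/[HA]), so log([A⁻]/[HA]) = pH − pKa = 3.81 − 4.7055 = -0.8955. [A⁻]/[HA] = 10^(-0.8955) = 0.127

[A⁻]/[HA] = 0.127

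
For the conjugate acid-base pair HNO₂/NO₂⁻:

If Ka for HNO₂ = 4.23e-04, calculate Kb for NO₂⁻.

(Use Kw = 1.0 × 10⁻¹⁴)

For a conjugate pair Ka × Kb = Kw, so Kb = Kw/Ka = 1.0 × 10⁻¹⁴ / 4.23e-04 = 2.36e-11.

K_b = 2.36e-11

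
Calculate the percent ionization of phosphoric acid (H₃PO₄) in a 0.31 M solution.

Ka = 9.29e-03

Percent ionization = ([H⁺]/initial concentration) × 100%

Using Ka equilibrium: x² + Ka×x - Ka×C = 0. Solving: [H⁺] = 4.9220e-02. Percent = (4.9220e-02/0.31) × 100

Percent ionization = 15.9%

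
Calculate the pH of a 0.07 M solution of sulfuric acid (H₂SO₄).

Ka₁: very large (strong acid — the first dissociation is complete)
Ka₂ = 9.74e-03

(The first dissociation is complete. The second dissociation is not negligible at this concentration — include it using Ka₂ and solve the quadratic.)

First dissociation is complete: [H⁺]₀ = [HSO₄⁻]₀ = C = 0.07 M. Second dissociation HSO₄⁻ ⇌ H⁺ + SO₄²⁻: let x = [SO₄²⁻]. Ka₂ = (C + x)·x / (C − x) = 9.74e-03 → x² + (C + Ka₂)·x − Ka₂·C = 0 → x² + 0.07974·x − 6.818e-04 = 0. x = (−0.07974 + √(0.07974² + 4 × 6.818e-04)) / 2 = 7.7894e-03 M. [H⁺] = C + x = 0.07 + 7.7894e-03 = 7.7789e-02 M. pH = -log(7.7789e-02) = 1.11.

pH = 1.11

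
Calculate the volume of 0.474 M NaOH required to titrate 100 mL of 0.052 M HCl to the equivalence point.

At equivalence: moles acid = moles base. moles HCl = 0.052 × 100/1000 = 0.0052 mol. V_base = moles / 0.474 × 1000 = 11.0 mL.

V_{base} = 11.0 mL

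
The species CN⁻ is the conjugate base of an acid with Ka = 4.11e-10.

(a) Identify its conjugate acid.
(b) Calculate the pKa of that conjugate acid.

(a) The conjugate acid is formed by adding one H⁺ to CN⁻, giving HCN. (b) pKa = -log(Ka) = -log(4.11e-10) = 9.39.

Conjugate acid: HCN; pK_a = 9.39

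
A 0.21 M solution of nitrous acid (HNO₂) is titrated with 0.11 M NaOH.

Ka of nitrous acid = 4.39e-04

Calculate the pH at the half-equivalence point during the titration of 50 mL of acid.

At half-equivalence [HA] = [A⁻], so Henderson-Hasselbalch gives pH = pKa = -log(4.39e-04) = 3.36.

pH = pKa = 3.36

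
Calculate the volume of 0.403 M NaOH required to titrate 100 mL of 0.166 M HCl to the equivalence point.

At equivalence: moles acid = moles base. moles HCl = 0.166 × 100/1000 = 0.0166 mol. V_base = moles / 0.403 × 1000 = 41.2 mL.

V_{base} = 41.2 mL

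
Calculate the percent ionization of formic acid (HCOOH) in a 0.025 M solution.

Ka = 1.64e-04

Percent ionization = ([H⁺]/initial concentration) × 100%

Using Ka equilibrium: x² + Ka×x - Ka×C = 0. Solving: [H⁺] = 1.9445e-03. Percent = (1.9445e-03/0.025) × 100

Percent ionization = 7.78%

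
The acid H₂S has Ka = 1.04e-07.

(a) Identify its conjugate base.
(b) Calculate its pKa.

(a) The conjugate base is formed by removing one H⁺ from H₂S, giving HS⁻. (b) pKa = -log(Ka) = -log(1.04e-07) = 6.98.

Conjugate base: HS⁻; pK_a = 6.98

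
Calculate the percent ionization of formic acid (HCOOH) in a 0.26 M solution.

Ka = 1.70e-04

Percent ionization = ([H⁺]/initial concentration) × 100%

Using Ka equilibrium: x² + Ka×x - Ka×C = 0. Solving: [H⁺] = 6.5639e-03. Percent = (6.5639e-03/0.26) × 100

Percent ionization = 2.52%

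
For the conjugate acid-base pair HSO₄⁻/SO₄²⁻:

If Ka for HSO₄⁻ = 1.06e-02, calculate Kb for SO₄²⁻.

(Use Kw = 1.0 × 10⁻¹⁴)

For a conjugate pair Ka × Kb = Kw, so Kb = Kw/Ka = 1.0 × 10⁻¹⁴ / 1.06e-02 = 9.43e-13.

K_b = 9.43e-13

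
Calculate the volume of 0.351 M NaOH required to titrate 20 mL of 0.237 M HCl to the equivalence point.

At equivalence: moles acid = moles base. moles HCl = 0.237 × 20/1000 = 0.00474 mol. V_base = moles / 0.351 × 1000 = 13.5 mL.

V_{base} = 13.5 mL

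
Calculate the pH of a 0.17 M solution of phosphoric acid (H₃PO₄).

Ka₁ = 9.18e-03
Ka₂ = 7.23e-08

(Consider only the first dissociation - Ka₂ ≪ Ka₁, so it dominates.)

First dissociation dominates. From Ka₁ = [H⁺][HA⁻]/[H₂A], x² + Ka₁·x − Ka₁·C = 0 with C = 0.17 M and Ka₁ = 9.18e-03. Solving: [H⁺] = (−Ka₁ + √(Ka₁² + 4·Ka₁·C)) / 2 = 3.5180e-02 M. pH = -log(3.5180e-02) = 1.45.

pH = 1.45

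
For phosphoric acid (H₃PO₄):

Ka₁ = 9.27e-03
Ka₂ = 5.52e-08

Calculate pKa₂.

pKa₂ = -log(Ka₂) = -log(5.52e-08) = 7.26.

pK_{a2} = 7.26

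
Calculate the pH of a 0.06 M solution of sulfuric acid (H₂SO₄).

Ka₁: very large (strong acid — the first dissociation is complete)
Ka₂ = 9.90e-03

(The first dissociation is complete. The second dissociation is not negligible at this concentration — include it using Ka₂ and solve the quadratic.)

First dissociation is complete: [H⁺]₀ = [HSO₄⁻]₀ = C = 0.06 M. Second dissociation HSO₄⁻ ⇌ H⁺ + SO₄²⁻: let x = [SO₄²⁻]. Ka₂ = (C + x)·x / (C − x) = 9.90e-03 → x² + (C + Ka₂)·x − Ka₂·C = 0 → x² + 0.06990·x − 5.940e-04 = 0. x = (−0.06990 + √(0.06990² + 4 × 5.940e-04)) / 2 = 7.6587e-03 M. [H⁺] = C + x = 0.06 + 7.6587e-03 = 6.7659e-02 M. pH = -log(6.7659e-02) = 1.17.

pH = 1.17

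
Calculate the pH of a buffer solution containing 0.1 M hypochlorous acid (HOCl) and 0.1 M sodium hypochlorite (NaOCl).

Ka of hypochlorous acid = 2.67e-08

pKa = -log(2.67e-08) = 7.57. pH = pKa + log([A⁻]/[HA]) = 7.57 + log(0.1/0.1)

pH = 7.57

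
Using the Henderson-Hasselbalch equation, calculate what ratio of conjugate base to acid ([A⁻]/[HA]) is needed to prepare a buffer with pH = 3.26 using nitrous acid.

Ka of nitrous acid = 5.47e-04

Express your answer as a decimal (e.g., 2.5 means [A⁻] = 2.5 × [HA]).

pKa = -log(5.47e-04) = 3.2620. pH = pKa + log([A⁻]/[HA]), so log([A⁻]/[HA]) = pH − pKa = 3.26 − 3.2620 = -0.0020. [A⁻]/[HA] = 10^(-0.0020) = 0.995

[A⁻]/[HA] = 0.995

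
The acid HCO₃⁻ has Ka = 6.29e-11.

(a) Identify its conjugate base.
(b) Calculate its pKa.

(a) The conjugate base is formed by removing one H⁺ from HCO₃⁻, giving CO₃²⁻. (b) pKa = -log(Ka) = -log(6.29e-11) = 10.20.

Conjugate base: CO₃²⁻; pK_a = 10.20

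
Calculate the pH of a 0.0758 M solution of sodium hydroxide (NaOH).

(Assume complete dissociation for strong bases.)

[OH⁻] = 0.0758 M for strong base. pOH = -log[OH⁻] = 1.12, pH = 14 - pOH

pH = 12.88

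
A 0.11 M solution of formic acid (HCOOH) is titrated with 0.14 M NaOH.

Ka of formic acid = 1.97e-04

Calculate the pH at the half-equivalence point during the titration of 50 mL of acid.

At half-equivalence [HA] = [A⁻], so Henderson-Hasselbalch gives pH = pKa = -log(1.97e-04) = 3.71.

pH = pKa = 3.71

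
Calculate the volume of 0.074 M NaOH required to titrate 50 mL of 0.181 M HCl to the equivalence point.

At equivalence: moles acid = moles base. moles HCl = 0.181 × 50/1000 = 0.00905 mol. V_base = moles / 0.074 × 1000 = 122.3 mL.

V_{base} = 122.3 mL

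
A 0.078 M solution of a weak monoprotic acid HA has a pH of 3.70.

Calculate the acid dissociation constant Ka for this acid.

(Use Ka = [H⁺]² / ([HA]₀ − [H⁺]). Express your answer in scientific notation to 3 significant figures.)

[H⁺] = 10^(−pH) = 10^(−3.70) = 1.995e-04 M. For HA ⇌ H⁺ + A⁻, Ka = [H⁺][A⁻]/[HA] = [H⁺]² / ([HA]₀ − [H⁺]) = (1.995e-04)² / (0.078 − 1.995e-04) = 5.12e-07.

K_a = 5.12e-07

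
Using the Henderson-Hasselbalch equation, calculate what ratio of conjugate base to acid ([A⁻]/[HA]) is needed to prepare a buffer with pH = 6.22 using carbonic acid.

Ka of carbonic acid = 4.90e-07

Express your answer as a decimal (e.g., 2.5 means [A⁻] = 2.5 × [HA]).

pKa = -log(4.90e-07) = 6.3098. pH = pKa + log([A⁻]/[HA]), so log([A⁻]/[HA]) = pH − pKa = 6.22 − 6.3098 = -0.0898. [A⁻]/[HA] = 10^(-0.0898) = 0.813

[A⁻]/[HA] = 0.813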